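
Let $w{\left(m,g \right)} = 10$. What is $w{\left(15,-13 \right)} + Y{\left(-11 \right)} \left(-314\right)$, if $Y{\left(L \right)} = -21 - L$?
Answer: $3150$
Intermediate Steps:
$w{\left(15,-13 \right)} + Y{\left(-11 \right)} \left(-314\right) = 10 + \left(-21 - -11\right) \left(-314\right) = 10 + \left(-21 + 11\right) \left(-314\right) = 10 - -3140 = 10 + 3140 = 3150$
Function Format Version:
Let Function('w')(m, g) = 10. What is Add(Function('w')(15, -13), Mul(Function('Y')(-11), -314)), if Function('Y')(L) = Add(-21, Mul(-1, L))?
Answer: 3150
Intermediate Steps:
Add(Function('w')(15, -13), Mul(Function('Y')(-11), -314)) = Add(10, Mul(Add(-21, Mul(-1, -11)), -314)) = Add(10, Mul(Add(-21, 11), -314)) = Add(10, Mul(-10, -314)) = Add(10, 3140) = 3150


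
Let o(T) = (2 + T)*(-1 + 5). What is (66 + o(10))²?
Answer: 12996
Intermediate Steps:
o(T) = 8 + 4*T (o(T) = (2 + T)*4 = 8 + 4*T)
(66 + o(10))² = (66 + (8 + 4*10))² = (66 + (8 + 40))² = (66 + 48)² = 114² = 12996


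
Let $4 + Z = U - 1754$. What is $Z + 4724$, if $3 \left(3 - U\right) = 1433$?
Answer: $\frac{7474}{3} \approx 2491.3$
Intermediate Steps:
$U = - \frac{1424}{3}$ ($U = 3 - \frac{1433}{3} = - \frac{1424}{3} \approx -474.67$)
$Z = - \frac{6698}{3}$ ($Z = -4 - \frac{6686}{3} = - \frac{6698}{3} \approx -2232.7$)
$Z + 4724 = - \frac{6698}{3} + 4724 = \frac{7474}{3}$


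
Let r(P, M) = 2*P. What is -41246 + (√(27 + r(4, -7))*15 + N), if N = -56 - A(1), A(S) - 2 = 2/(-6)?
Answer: -123911/3 + 15*√35 ≈ -41215.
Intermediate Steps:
A(S) = 5/3 (A(S) = 2 + 2/(-6) = 2 + 2*(-⅙) = 2 - ⅓ = 5/3)
N = -173/3 (N = -56 - 1*5/3 = -56 - 5/3 = -173/3 ≈ -57.667)
-41246 + (√(27 + r(4, -7))*15 + N) = -41246 + (√(27 + 2*4)*15 - 173/3) = -41246 + (√(27 + 8)*15 - 173/3) = -41246 + (√35*15 - 173/3) = -41246 + (15*√35 - 173/3) = -41246 + (-173/3 + 15*√35) = -123911/3 + 15*√35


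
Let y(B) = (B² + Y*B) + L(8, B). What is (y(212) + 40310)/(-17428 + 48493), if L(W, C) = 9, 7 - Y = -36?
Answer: 94379/31065 ≈ 3.0381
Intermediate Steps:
Y = 43 (Y = 7 - 1*(-36) = 7 + 36 = 43)
y(B) = 9 + B² + 43*B (y(B) = (B² + 43*B) + 9 = 9 + B² + 43*B)
(y(212) + 40310)/(-17428 + 48493) = ((9 + 212² + 43*212) + 40310)/(-17428 + 48493) = ((9 + 44944 + 9116) + 40310)/31065 = (54069 + 40310)*(1/31065) = 94379*(1/31065) = 94379/31065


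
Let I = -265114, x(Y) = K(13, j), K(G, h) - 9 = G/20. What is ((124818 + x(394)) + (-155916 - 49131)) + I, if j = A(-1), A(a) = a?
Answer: -6906667/20 ≈ -3.4533e+5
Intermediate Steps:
j = -1
K(G, h) = 9 + G/20
x(Y) = 193/20 (x(Y) = 9 + (1/20)*13 = 9 + 13/20 = 193/20)
((124818 + x(394)) + (-155916 - 49131)) + I = ((124818 + 193/20) + (-155916 - 49131)) - 265114 = (2496553/20 - 205047) - 265114 = -1604387/20 - 265114 = -6906667/20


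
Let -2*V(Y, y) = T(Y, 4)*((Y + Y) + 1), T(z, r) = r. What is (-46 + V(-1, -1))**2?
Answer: 1936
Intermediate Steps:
V(Y, y) = -2 - 4*Y (V(Y, y) = -2*((Y + Y) + 1) = -2*(2*Y + 1) = -2*(1 + 2*Y) = -(4 + 8*Y)/2 = -2 - 4*Y)
(-46 + V(-1, -1))**2 = (-46 + (-2 - 4*(-1)))**2 = (-46 + (-2 + 4))**2 = (-46 + 2)**2 = (-44)**2 = 1936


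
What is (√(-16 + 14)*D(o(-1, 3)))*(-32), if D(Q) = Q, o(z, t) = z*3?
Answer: 96*I*√2 ≈ 135.76*I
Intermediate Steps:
o(z, t) = 3*z
(√(-16 + 14)*D(o(-1, 3)))*(-32) = (√(-16 + 14)*(3*(-1)))*(-32) = (√(-2)*(-3))*(-32) = ((I*√2)*(-3))*(-32) = -3*I*√2*(-32) = 96*I*√2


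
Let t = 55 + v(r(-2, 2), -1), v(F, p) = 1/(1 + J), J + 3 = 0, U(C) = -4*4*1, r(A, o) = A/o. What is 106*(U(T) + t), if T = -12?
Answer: 4081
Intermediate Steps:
U(C) = -16 (U(C) = -16*1 = -16)
J = -3 (J = -3 + 0 = -3)
v(F, p) = -1/2 (v(F, p) = 1/(1 - 3) = 1/(-2) = -1/2)
t = 109/2 (t = 55 - 1/2 = 109/2 ≈ 54.500)
106*(U(T) + t) = 106*(-16 + 109/2) = 106*(77/2) = 4081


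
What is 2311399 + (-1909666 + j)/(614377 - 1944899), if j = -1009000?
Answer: 1537685069472/665261 ≈ 2.3114e+6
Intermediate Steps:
2311399 + (-1909666 + j)/(614377 - 1944899) = 2311399 + (-1909666 - 1009000)/(614377 - 1944899) = 2311399 - 2918666/(-1330522) = 2311399 - 2918666*(-1/1330522) = 2311399 + 1459333/665261 = 1537685069472/665261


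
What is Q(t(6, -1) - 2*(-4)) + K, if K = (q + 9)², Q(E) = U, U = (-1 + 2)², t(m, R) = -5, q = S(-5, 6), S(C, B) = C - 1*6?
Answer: 5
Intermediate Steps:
S(C, B) = -6 + C (S(C, B) = C - 6 = -6 + C)
q = -11 (q = -6 - 5 = -11)
U = 1 (U = 1² = 1)
Q(E) = 1
K = 4 (K = (-11 + 9)² = (-2)² = 4)
Q(t(6, -1) - 2*(-4)) + K = 1 + 4 = 5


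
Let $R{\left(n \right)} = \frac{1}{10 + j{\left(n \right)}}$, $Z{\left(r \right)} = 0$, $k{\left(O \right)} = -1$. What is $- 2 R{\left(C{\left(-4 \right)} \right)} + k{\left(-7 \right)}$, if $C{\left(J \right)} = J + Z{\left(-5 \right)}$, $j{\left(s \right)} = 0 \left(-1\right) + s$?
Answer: $- \frac{4}{3} \approx -1.3333$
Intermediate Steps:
$j{\left(s \right)} = s$ ($j{\left(s \right)} = 0 + s = s$)
$C{\left(J \right)} = J$ ($C{\left(J \right)} = J + 0 = J$)
$R{\left(n \right)} = \frac{1}{10 + n}$
$- 2 R{\left(C{\left(-4 \right)} \right)} + k{\left(-7 \right)} = - \frac{2}{10 - 4} - 1 = - \frac{2}{6} - 1 = \left(-2\right) \frac{1}{6} - 1 = - \frac{1}{3} - 1 = - \frac{4}{3}$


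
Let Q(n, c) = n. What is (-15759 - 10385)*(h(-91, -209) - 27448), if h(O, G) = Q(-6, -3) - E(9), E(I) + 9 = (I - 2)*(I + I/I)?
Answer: 719352160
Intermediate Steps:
E(I) = -9 + (1 + I)*(-2 + I) (E(I) = -9 + (I - 2)*(I + I/I) = -9 + (-2 + I)*(I + 1) = -9 + (-2 + I)*(1 + I) = -9 + (1 + I)*(-2 + I))
h(O, G) = -67 (h(O, G) = -6 - (-11 + 9² - 1*9) = -6 - (-11 + 81 - 9) = -6 - 1*61 = -6 - 61 = -67)
(-15759 - 10385)*(h(-91, -209) - 27448) = (-15759 - 10385)*(-67 - 27448) = -26144*(-27515) = 719352160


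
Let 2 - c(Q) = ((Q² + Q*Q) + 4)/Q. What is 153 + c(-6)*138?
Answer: 2177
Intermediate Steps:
c(Q) = 2 - (4 + 2*Q²)/Q (c(Q) = 2 - ((Q² + Q*Q) + 4)/Q = 2 - ((Q² + Q²) + 4)/Q = 2 - (2*Q² + 4)/Q = 2 - (4 + 2*Q²)/Q)
153 + c(-6)*138 = 153 + (2 - 4/(-6) - 2*(-6))*138 = 153 + (2 - 4*(-⅙) + 12)*138 = 153 + (2 + ⅔ + 12)*138 = 153 + (44/3)*138 = 153 + 2024 = 2177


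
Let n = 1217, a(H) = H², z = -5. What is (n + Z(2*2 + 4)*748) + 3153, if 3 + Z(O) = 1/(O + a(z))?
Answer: 6446/3 ≈ 2148.7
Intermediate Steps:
Z(O) = -3 + 1/(25 + O) (Z(O) = -3 + 1/(O + (-5)²) = -3 + 1/(O + 25) = -3 + 1/(25 + O))
(n + Z(2*2 + 4)*748) + 3153 = (1217 + ((-74 - 3*(2*2 + 4))/(25 + (2*2 + 4)))*748) + 3153 = (1217 + ((-74 - 3*(4 + 4))/(25 + (4 + 4)))*748) + 3153 = (1217 + ((-74 - 3*8)/(25 + 8))*748) + 3153 = (1217 + ((-74 - 24)/33)*748) + 3153 = (1217 + ((1/33)*(-98))*748) + 3153 = (1217 - 98/33*748) + 3153 = (1217 - 6664/3) + 3153 = -3013/3 + 3153 = 6446/3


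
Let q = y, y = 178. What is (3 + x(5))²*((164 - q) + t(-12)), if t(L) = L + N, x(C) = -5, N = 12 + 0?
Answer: -56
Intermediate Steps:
N = 12
q = 178
t(L) = 12 + L (t(L) = L + 12 = 12 + L)
(3 + x(5))²*((164 - q) + t(-12)) = (3 - 5)²*((164 - 1*178) + (12 - 12)) = (-2)²*((164 - 178) + 0) = 4*(-14 + 0) = 4*(-14) = -56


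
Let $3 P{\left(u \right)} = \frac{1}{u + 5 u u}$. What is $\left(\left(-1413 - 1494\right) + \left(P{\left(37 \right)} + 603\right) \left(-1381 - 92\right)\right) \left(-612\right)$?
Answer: $\frac{625538421546}{1147} \approx 5.4537 \cdot 10^{8}$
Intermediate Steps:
$P{\left(u \right)} = \frac{1}{3 \left(u + 5 u^{2}\right)}$ ($P{\left(u \right)} = \frac{1}{3 \left(u + 5 u u\right)} = \frac{1}{3 \left(u + 5 u^{2}\right)}$)
$\left(\left(-1413 - 1494\right) + \left(P{\left(37 \right)} + 603\right) \left(-1381 - 92\right)\right) \left(-612\right) = \left(\left(-1413 - 1494\right) + \left(\frac{1}{3 \cdot 37 \left(1 + 5 \cdot 37\right)} + 603\right) \left(-1381 - 92\right)\right) \left(-612\right) = \left(-2907 + \left(\frac{1}{3} \cdot \frac{1}{37} \frac{1}{1 + 185} + 603\right) \left(-1473\right)\right) \left(-612\right) = \left(-2907 + \left(\frac{1}{3} \cdot \frac{1}{37} \cdot \frac{1}{186} + 603\right) \left(-1473\right)\right) \left(-612\right) = \left(-2907 + \left(\frac{1}{20646} + 603\right) \left(-1473\right)\right) \left(-612\right) = \left(-2907 + \frac{12449539}{20646} \left(-1473\right)\right) \left(-612\right) = \left(-2907 - \frac{6112723649}{6882}\right) \left(-612\right) = \left(- \frac{6132729623}{6882}\right) \left(-612\right) = \frac{625538421546}{1147}$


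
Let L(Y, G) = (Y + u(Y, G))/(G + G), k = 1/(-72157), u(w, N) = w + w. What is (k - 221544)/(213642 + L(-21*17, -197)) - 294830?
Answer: -1790770993213939036/6073889002983 ≈ -2.9483e+5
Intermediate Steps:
u(w, N) = 2*w
k = -1/72157 ≈ -1.3859e-5
L(Y, G) = 3*Y/(2*G) (L(Y, G) = (Y + 2*Y)/(G + G) = (3*Y)/((2*G)) = (3*Y)*(1/(2*G)) = 3*Y/(2*G))
(k - 221544)/(213642 + L(-21*17, -197)) - 294830 = (-1/72157 - 221544)/(213642 + (3/2)*(-21*17)/(-197)) - 294830 = -15985950409/(72157*(213642 + (3/2)*(-357)*(-1/197))) - 294830 = -15985950409/(72157*(213642 + 1071/394)) - 294830 = -15985950409/(72157*84176019/394) - 294830 = -15985950409/72157*394/84176019 - 294830 = -6298464461146/6073889002983 - 294830 = -1790770993213939036/6073889002983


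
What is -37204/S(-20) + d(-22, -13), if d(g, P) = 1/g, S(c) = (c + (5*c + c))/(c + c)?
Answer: -1636983/154 ≈ -10630.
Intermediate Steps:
S(c) = 7/2 (S(c) = (c + 6*c)/((2*c)) = (7*c)*(1/(2*c)) = 7/2)
-37204/S(-20) + d(-22, -13) = -37204/7/2 + 1/(-22) = -37204*2/7 - 1/22 = -262*284/7 - 1/22 = -74408/7 - 1/22 = -1636983/154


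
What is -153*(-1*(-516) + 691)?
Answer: -184671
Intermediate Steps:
-153*(-1*(-516) + 691) = -153*(516 + 691) = -153*1207 = -184671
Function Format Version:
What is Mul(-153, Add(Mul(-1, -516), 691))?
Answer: -184671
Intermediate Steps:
Mul(-153, Add(Mul(-1, -516), 691)) = Mul(-153, Add(516, 691)) = Mul(-153, 1207) = -184671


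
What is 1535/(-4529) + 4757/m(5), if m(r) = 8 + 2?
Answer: 21529103/45290 ≈ 475.36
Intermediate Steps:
m(r) = 10
1535/(-4529) + 4757/m(5) = 1535/(-4529) + 4757/10 = 1535*(-1/4529) + 4757*(⅒) = -1535/4529 + 4757/10 = 21529103/45290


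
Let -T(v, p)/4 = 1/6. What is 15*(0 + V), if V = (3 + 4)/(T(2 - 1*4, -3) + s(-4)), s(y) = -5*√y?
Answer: -315/452 + 4725*I/452 ≈ -0.6969 + 10.454*I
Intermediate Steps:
T(v, p) = -⅔ (T(v, p) = -4/6 = -4*⅙ = -⅔)
V = 63*(-⅔ + 10*I)/904 (V = (3 + 4)/(-⅔ - 10*I) = 7/(-⅔ - 10*I) = 7*(9*(-⅔ + 10*I)/904) = 63*(-⅔ + 10*I)/904 ≈ -0.04646 + 0.6969*I)
15*(0 + V) = 15*(0 + (-21/452 + 315*I/452)) = 15*(-21/452 + 315*I/452) = -315/452 + 4725*I/452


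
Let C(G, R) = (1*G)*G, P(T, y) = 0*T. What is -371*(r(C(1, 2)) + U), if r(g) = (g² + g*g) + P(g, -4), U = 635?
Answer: -236327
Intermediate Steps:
P(T, y) = 0
C(G, R) = G² (C(G, R) = G*G = G²)
r(g) = 2*g² (r(g) = (g² + g*g) + 0 = (g² + g²) + 0 = 2*g² + 0 = 2*g²)
-371*(r(C(1, 2)) + U) = -371*(2*(1²)² + 635) = -371*(2*1² + 635) = -371*(2*1 + 635) = -371*(2 + 635) = -371*637 = -236327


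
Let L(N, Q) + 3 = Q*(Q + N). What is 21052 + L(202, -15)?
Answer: 18244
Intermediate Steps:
L(N, Q) = -3 + Q*(N + Q) (L(N, Q) = -3 + Q*(Q + N) = -3 + Q*(N + Q))
21052 + L(202, -15) = 21052 + (-3 + (-15)² + 202*(-15)) = 21052 + (-3 + 225 - 3030) = 21052 - 2808 = 18244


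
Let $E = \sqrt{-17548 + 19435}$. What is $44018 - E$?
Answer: $44018 - \sqrt{1887} \approx 43975.0$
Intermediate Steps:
$E = \sqrt{1887} \approx 43.44$
$44018 - E = 44018 - \sqrt{1887}$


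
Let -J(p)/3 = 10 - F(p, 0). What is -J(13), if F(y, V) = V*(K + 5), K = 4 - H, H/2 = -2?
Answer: 30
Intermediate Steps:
H = -4 (H = 2*(-2) = -4)
K = 8 (K = 4 - 1*(-4) = 4 + 4 = 8)
F(y, V) = 13*V (F(y, V) = V*(8 + 5) = V*13 = 13*V)
J(p) = -30 (J(p) = -3*(10 - 13*0) = -3*(10 - 1*0) = -3*(10 + 0) = -3*10 = -30)
-J(13) = -1*(-30) = 30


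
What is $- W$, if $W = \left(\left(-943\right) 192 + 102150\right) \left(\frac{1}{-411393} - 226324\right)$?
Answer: $- \frac{2448929491676566}{137131} \approx -1.7858 \cdot 10^{10}$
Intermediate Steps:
$W = \frac{2448929491676566}{137131}$ ($W = \left(-181056 + 102150\right) \left(- \frac{1}{411393} - 226324\right) = \left(-78906\right) \left(- \frac{93108109333}{411393}\right) = \frac{2448929491676566}{137131} \approx 1.7858 \cdot 10^{10}$)
$- W = \left(-1\right) \frac{2448929491676566}{137131} = - \frac{2448929491676566}{137131}$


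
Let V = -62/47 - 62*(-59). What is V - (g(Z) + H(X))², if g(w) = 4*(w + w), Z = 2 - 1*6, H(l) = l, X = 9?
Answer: 147001/47 ≈ 3127.7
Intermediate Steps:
V = 171864/47 (V = -62*1/47 + 3658 = -62/47 + 3658 = 171864/47 ≈ 3656.7)
Z = -4 (Z = 2 - 6 = -4)
g(w) = 8*w (g(w) = 4*(2*w) = 8*w)
V - (g(Z) + H(X))² = 171864/47 - (8*(-4) + 9)² = 171864/47 - (-32 + 9)² = 171864/47 - 1*(-23)² = 171864/47 - 1*529 = 171864/47 - 529 = 147001/47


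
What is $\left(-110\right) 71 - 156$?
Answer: $-7966$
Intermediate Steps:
$\left(-110\right) 71 - 156 = -7810 - 156 = -7966$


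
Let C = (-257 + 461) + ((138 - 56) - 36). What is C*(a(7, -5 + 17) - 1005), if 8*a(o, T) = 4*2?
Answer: -251000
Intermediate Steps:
a(o, T) = 1 (a(o, T) = (4*2)/8 = (1/8)*8 = 1)
C = 250 (C = 204 + (82 - 36) = 204 + 46 = 250)
C*(a(7, -5 + 17) - 1005) = 250*(1 - 1005) = 250*(-1004) = -251000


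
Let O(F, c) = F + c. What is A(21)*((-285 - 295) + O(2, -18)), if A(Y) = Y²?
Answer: -262836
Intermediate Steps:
A(21)*((-285 - 295) + O(2, -18)) = 21²*((-285 - 295) + (2 - 18)) = 441*(-580 - 16) = 441*(-596) = -262836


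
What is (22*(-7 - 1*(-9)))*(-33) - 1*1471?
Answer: -2923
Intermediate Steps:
(22*(-7 - 1*(-9)))*(-33) - 1*1471 = (22*(-7 + 9))*(-33) - 1471 = (22*2)*(-33) - 1471 = 44*(-33) - 1471 = -1452 - 1471 = -2923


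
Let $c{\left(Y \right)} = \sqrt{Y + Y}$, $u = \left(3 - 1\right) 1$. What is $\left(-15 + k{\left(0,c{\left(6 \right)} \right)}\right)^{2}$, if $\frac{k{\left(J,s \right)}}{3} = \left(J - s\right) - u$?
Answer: $549 + 252 \sqrt{3} \approx 985.48$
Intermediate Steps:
$u = 2$ ($u = 2 \cdot 1 = 2$)
$c{\left(Y \right)} = \sqrt{2} \sqrt{Y}$ ($c{\left(Y \right)} = \sqrt{2 Y} = \sqrt{2} \sqrt{Y}$)
$k{\left(J,s \right)} = -6 - 3 s + 3 J$ ($k{\left(J,s \right)} = 3 \left(\left(J - s\right) - 2\right) = 3 \left(-2 + J - s\right) = -6 - 3 s + 3 J$)
$\left(-15 + k{\left(0,c{\left(6 \right)} \right)}\right)^{2} = \left(-15 - \left(6 + 3 \sqrt{2} \sqrt{6}\right)\right)^{2} = \left(-15 - \left(6 + 3 \cdot 2 \sqrt{3}\right)\right)^{2} = \left(-15 - \left(6 + 6 \sqrt{3}\right)\right)^{2} = \left(-21 - 6 \sqrt{3}\right)^{2}$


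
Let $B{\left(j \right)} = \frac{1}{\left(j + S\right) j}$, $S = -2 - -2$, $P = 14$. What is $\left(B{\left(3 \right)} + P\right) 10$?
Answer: $\frac{1270}{9} \approx 141.11$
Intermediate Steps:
$S = 0$ ($S = -2 + 2 = 0$)
$B{\left(j \right)} = \frac{1}{j^{2}}$ ($B{\left(j \right)} = \frac{1}{\left(j + 0\right) j} = \frac{1}{j j} = \frac{1}{j^{2}}$)
$\left(B{\left(3 \right)} + P\right) 10 = \left(\frac{1}{9} + 14\right) 10 = \frac{127}{9} \cdot 10 = \frac{1270}{9}$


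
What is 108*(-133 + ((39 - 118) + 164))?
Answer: -5184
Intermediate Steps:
108*(-133 + ((39 - 118) + 164)) = 108*(-133 + (-79 + 164)) = 108*(-133 + 85) = 108*(-48) = -5184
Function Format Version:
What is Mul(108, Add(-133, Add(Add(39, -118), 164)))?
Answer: -5184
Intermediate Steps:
Mul(108, Add(-133, Add(Add(39, -118), 164))) = Mul(108, Add(-133, Add(-79, 164))) = Mul(108, Add(-133, 85)) = Mul(108, -48) = -5184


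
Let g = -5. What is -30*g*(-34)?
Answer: -5100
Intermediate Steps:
-30*g*(-34) = -30*(-5)*(-34) = 150*(-34) = -5100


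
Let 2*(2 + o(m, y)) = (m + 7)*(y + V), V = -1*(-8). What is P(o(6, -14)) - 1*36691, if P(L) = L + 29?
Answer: -36703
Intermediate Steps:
V = 8
o(m, y) = -2 + (7 + m)*(8 + y)/2 (o(m, y) = -2 + ((m + 7)*(y + 8))/2 = -2 + ((7 + m)*(8 + y))/2 = -2 + (7 + m)*(8 + y)/2)
P(L) = 29 + L
P(o(6, -14)) - 1*36691 = (29 + (26 + 4*6 + (7/2)*(-14) + (½)*6*(-14))) - 1*36691 = (29 + (26 + 24 - 49 - 42)) - 36691 = (29 - 41) - 36691 = -12 - 36691 = -36703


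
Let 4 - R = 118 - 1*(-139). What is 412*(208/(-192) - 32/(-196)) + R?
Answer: -92914/147 ≈ -632.07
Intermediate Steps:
R = -253 (R = 4 - (118 - 1*(-139)) = 4 - (118 + 139) = 4 - 1*257 = 4 - 257 = -253)
412*(208/(-192) - 32/(-196)) + R = 412*(208/(-192) - 32/(-196)) - 253 = 412*(208*(-1/192) - 32*(-1/196)) - 253 = 412*(-13/12 + 8/49) - 253 = 412*(-541/588) - 253 = -55723/147 - 253 = -92914/147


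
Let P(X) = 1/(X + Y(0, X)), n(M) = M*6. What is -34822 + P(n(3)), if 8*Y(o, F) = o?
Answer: -626795/18 ≈ -34822.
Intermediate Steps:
n(M) = 6*M
Y(o, F) = o/8
P(X) = 1/X (P(X) = 1/(X + (⅛)*0) = 1/(X + 0) = 1/X)
-34822 + P(n(3)) = -34822 + 1/(6*3) = -34822 + 1/18 = -626795/18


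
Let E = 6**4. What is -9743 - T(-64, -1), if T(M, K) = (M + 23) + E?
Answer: -10998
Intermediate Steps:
E = 1296
T(M, K) = 1319 + M (T(M, K) = (M + 23) + 1296 = (23 + M) + 1296 = 1319 + M)
-9743 - T(-64, -1) = -9743 - (1319 - 64) = -9743 - 1*1255 = -9743 - 1255 = -10998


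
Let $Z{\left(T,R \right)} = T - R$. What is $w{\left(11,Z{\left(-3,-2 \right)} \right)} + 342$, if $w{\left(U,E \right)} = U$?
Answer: $353$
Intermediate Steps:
$w{\left(11,Z{\left(-3,-2 \right)} \right)} + 342 = 11 + 342 = 353$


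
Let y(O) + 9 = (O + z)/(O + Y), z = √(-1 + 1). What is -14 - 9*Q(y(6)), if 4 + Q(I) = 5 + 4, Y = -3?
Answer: -59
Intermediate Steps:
z = 0 (z = √0 = 0)
y(O) = -9 + O/(-3 + O) (y(O) = -9 + (O + 0)/(O - 3) = -9 + O/(-3 + O))
Q(I) = 5 (Q(I) = -4 + (5 + 4) = -4 + 9 = 5)
-14 - 9*Q(y(6)) = -14 - 9*5 = -14 - 45 = -59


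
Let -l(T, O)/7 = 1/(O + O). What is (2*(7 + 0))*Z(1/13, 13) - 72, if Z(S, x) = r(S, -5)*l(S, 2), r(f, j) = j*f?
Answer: -1627/26 ≈ -62.577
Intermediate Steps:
r(f, j) = f*j
l(T, O) = -7/(2*O) (l(T, O) = -7/(O + O) = -7*1/(2*O) = -7/(2*O))
Z(S, x) = 35*S/4 (Z(S, x) = (S*(-5))*(-7/2/2) = (-5*S)*(-7/2*½) = -5*S*(-7/4) = 35*S/4)
(2*(7 + 0))*Z(1/13, 13) - 72 = (2*(7 + 0))*((35/4)/13) - 72 = (2*7)*((35/4)*(1/13)) - 72 = 14*(35/52) - 72 = 245/26 - 72 = -1627/26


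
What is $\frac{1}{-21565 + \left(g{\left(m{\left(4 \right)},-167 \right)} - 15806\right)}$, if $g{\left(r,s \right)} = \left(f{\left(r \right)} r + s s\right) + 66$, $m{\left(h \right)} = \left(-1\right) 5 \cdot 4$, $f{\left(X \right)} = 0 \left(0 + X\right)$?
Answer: $- \frac{1}{9416} \approx -0.0001062$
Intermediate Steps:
$f{\left(X \right)} = 0$ ($f{\left(X \right)} = 0 X = 0$)
$m{\left(h \right)} = -20$ ($m{\left(h \right)} = \left(-5\right) 4 = -20$)
$g{\left(r,s \right)} = 66 + s^{2}$ ($g{\left(r,s \right)} = \left(0 r + s s\right) + 66 = \left(0 + s^{2}\right) + 66 = s^{2} + 66 = 66 + s^{2}$)
$\frac{1}{-21565 + \left(g{\left(m{\left(4 \right)},-167 \right)} - 15806\right)} = \frac{1}{-21565 + \left(\left(66 + \left(-167\right)^{2}\right) - 15806\right)} = \frac{1}{-21565 + \left(\left(66 + 27889\right) - 15806\right)} = \frac{1}{-21565 + \left(27955 - 15806\right)} = \frac{1}{-21565 + 12149} = \frac{1}{-9416} = - \frac{1}{9416}$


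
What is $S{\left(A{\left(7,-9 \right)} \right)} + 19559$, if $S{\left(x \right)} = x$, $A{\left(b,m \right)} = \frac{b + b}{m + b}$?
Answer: $19552$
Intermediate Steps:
$A{\left(b,m \right)} = \frac{2 b}{b + m}$
$S{\left(A{\left(7,-9 \right)} \right)} + 19559 = 2 \cdot 7 \frac{1}{7 - 9} + 19559 = 2 \cdot 7 \frac{1}{-2} + 19559 = 2 \cdot 7 \left(- \frac{1}{2}\right) + 19559 = -7 + 19559 = 19552$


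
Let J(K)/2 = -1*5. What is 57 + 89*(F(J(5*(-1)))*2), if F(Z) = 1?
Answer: 235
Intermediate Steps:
J(K) = -10 (J(K) = 2*(-1*5) = 2*(-5) = -10)
57 + 89*(F(J(5*(-1)))*2) = 57 + 89*(1*2) = 57 + 89*2 = 57 + 178 = 235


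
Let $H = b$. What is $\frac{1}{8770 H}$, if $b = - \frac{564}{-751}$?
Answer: $\frac{751}{4946280} \approx 0.00015183$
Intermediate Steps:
$b = \frac{564}{751}$ ($b = \left(-564\right) \left(- \frac{1}{751}\right) = \frac{564}{751} \approx 0.751$)
$H = \frac{564}{751} \approx 0.751$
$\frac{1}{8770 H} = \frac{1}{8770 \cdot \frac{564}{751}} = \frac{1}{\frac{4946280}{751}} = \frac{751}{4946280}$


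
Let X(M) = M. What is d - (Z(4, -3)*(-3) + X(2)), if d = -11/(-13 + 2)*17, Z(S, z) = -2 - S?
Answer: -3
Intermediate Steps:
d = 17 (d = -11/(-11)*17 = -11*(-1/11)*17 = 1*17 = 17)
d - (Z(4, -3)*(-3) + X(2)) = 17 - ((-2 - 1*4)*(-3) + 2) = 17 - ((-2 - 4)*(-3) + 2) = 17 - (-6*(-3) + 2) = 17 - (18 + 2) = 17 - 1*20 = 17 - 20 = -3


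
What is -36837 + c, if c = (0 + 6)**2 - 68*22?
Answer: -38297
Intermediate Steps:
c = -1460 (c = 6**2 - 1496 = 36 - 1496 = -1460)
-36837 + c = -36837 - 1460 = -38297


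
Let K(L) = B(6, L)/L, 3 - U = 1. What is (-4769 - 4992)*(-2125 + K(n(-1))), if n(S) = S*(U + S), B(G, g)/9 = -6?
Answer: 20215031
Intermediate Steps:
U = 2 (U = 3 - 1*1 = 3 - 1 = 2)
B(G, g) = -54 (B(G, g) = 9*(-6) = -54)
n(S) = S*(2 + S)
K(L) = -54/L
(-4769 - 4992)*(-2125 + K(n(-1))) = (-4769 - 4992)*(-2125 - 54*(-1/(2 - 1))) = -9761*(-2125 - 54/((-1*1))) = -9761*(-2125 - 54/(-1)) = -9761*(-2125 - 54*(-1)) = -9761*(-2125 + 54) = -9761*(-2071) = 20215031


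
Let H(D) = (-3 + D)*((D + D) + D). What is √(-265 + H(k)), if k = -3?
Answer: I*√211 ≈ 14.526*I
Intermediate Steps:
H(D) = 3*D*(-3 + D) (H(D) = (-3 + D)*(2*D + D) = (-3 + D)*(3*D) = 3*D*(-3 + D))
√(-265 + H(k)) = √(-265 + 3*(-3)*(-3 - 3)) = √(-265 + 3*(-3)*(-6)) = √(-265 + 54) = √(-211) = I*√211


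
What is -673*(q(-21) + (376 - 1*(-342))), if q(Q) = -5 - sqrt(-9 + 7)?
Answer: -479849 + 673*I*sqrt(2) ≈ -4.7985e+5 + 951.77*I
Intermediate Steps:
q(Q) = -5 - I*sqrt(2) (q(Q) = -5 - sqrt(-2) = -5 - I*sqrt(2))
-673*(q(-21) + (376 - 1*(-342))) = -673*((-5 - I*sqrt(2)) + (376 - 1*(-342))) = -673*((-5 - I*sqrt(2)) + (376 + 342)) = -673*((-5 - I*sqrt(2)) + 718) = -673*(713 - I*sqrt(2)) = -479849 + 673*I*sqrt(2)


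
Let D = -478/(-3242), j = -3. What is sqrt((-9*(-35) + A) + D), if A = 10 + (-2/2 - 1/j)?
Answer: 5*sqrt(306942834)/4863 ≈ 18.013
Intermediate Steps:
A = 28/3 (A = 10 + (-2/2 - 1/(-3)) = 10 + (-2*1/2 - 1*(-1/3)) = 10 + (-1 + 1/3) = 10 - 2/3 = 28/3 ≈ 9.3333)
D = 239/1621 (D = -478*(-1/3242) = 239/1621 ≈ 0.14744)
sqrt((-9*(-35) + A) + D) = sqrt((-9*(-35) + 28/3) + 239/1621) = sqrt((315 + 28/3) + 239/1621) = sqrt(973/3 + 239/1621) = sqrt(1577950/4863) = 5*sqrt(306942834)/4863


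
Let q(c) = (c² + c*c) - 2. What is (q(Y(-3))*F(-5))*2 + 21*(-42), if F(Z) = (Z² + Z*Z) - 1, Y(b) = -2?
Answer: -294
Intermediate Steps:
q(c) = -2 + 2*c² (q(c) = (c² + c²) - 2 = 2*c² - 2 = -2 + 2*c²)
F(Z) = -1 + 2*Z² (F(Z) = (Z² + Z²) - 1 = 2*Z² - 1 = -1 + 2*Z²)
(q(Y(-3))*F(-5))*2 + 21*(-42) = ((-2 + 2*(-2)²)*(-1 + 2*(-5)²))*2 + 21*(-42) = ((-2 + 2*4)*(-1 + 2*25))*2 - 882 = ((-2 + 8)*(-1 + 50))*2 - 882 = (6*49)*2 - 882 = 294*2 - 882 = 588 - 882 = -294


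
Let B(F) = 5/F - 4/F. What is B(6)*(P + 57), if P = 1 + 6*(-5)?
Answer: 14/3 ≈ 4.6667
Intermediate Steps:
P = -29 (P = 1 - 30 = -29)
B(F) = 1/F
B(6)*(P + 57) = (-29 + 57)/6 = (⅙)*28 = 14/3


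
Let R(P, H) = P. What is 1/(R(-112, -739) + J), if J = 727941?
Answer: 1/727829 ≈ 1.3739e-6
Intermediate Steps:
1/(R(-112, -739) + J) = 1/(-112 + 727941) = 1/727829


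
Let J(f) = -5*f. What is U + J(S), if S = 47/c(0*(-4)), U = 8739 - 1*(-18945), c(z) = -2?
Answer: 55603/2 ≈ 27802.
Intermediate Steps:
U = 27684 (U = 8739 + 18945 = 27684)
S = -47/2 (S = 47/(-2) = 47*(-½) = -47/2 ≈ -23.500)
U + J(S) = 27684 - 5*(-47/2) = 27684 + 235/2 = 55603/2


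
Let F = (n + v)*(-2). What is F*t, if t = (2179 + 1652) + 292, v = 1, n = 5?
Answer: -49476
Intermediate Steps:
t = 4123 (t = 3831 + 292 = 4123)
F = -12 (F = (5 + 1)*(-2) = 6*(-2) = -12)
F*t = -12*4123 = -49476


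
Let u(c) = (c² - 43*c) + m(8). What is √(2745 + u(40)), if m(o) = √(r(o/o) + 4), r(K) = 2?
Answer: √(2625 + √6) ≈ 51.259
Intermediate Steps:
m(o) = √6 (m(o) = √(2 + 4) = √6)
u(c) = √6 + c² - 43*c (u(c) = (c² - 43*c) + √6 = √6 + c² - 43*c)
√(2745 + u(40)) = √(2745 + (√6 + 40² - 43*40)) = √(2745 + (√6 + 1600 - 1720)) = √(2745 + (-120 + √6)) = √(2625 + √6)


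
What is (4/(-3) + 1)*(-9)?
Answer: 3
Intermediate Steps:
(4/(-3) + 1)*(-9) = (4*(-1/3) + 1)*(-9) = (-4/3 + 1)*(-9) = -1/3*(-9) = 3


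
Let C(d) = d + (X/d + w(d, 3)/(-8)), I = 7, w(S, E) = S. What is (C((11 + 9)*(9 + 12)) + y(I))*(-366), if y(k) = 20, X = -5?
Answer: -1985489/14 ≈ -1.4182e+5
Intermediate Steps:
C(d) = -5/d + 7*d/8 (C(d) = d + (-5/d + d/(-8)) = d + (-5/d + d*(-⅛)) = d + (-5/d - d/8) = -5/d + 7*d/8)
(C((11 + 9)*(9 + 12)) + y(I))*(-366) = ((-5*1/((9 + 12)*(11 + 9)) + 7*((11 + 9)*(9 + 12))/8) + 20)*(-366) = ((-5/(20*21) + 7*(20*21)/8) + 20)*(-366) = ((-5/420 + (7/8)*420) + 20)*(-366) = ((-5*1/420 + 735/2) + 20)*(-366) = ((-1/84 + 735/2) + 20)*(-366) = (30869/84 + 20)*(-366) = (32549/84)*(-366) = -1985489/14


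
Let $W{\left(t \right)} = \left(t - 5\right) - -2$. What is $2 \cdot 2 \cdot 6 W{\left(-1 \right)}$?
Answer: $-96$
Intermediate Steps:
$W{\left(t \right)} = -3 + t$ ($W{\left(t \right)} = \left(-5 + t\right) + 2 = -3 + t$)
$2 \cdot 2 \cdot 6 W{\left(-1 \right)} = 2 \cdot 2 \cdot 6 \left(-3 - 1\right) = 4 \cdot 6 \left(-4\right) = 24 \left(-4\right) = -96$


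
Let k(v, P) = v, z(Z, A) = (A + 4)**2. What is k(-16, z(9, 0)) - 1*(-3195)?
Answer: 3179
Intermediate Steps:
z(Z, A) = (4 + A)**2
k(-16, z(9, 0)) - 1*(-3195) = -16 - 1*(-3195) = -16 + 3195 = 3179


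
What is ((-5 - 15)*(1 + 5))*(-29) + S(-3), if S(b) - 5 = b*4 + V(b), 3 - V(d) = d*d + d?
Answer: 3470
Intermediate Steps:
V(d) = 3 - d - d**2 (V(d) = 3 - (d*d + d) = 3 - (d**2 + d) = 3 - (d + d**2) = 3 + (-d - d**2) = 3 - d - d**2)
S(b) = 8 - b**2 + 3*b (S(b) = 5 + (b*4 + (3 - b - b**2)) = 5 + (4*b + (3 - b - b**2)) = 5 + (3 - b**2 + 3*b) = 8 - b**2 + 3*b)
((-5 - 15)*(1 + 5))*(-29) + S(-3) = ((-5 - 15)*(1 + 5))*(-29) + (8 - 1*(-3)**2 + 3*(-3)) = -20*6*(-29) + (8 - 1*9 - 9) = -120*(-29) + (8 - 9 - 9) = 3480 - 10 = 3470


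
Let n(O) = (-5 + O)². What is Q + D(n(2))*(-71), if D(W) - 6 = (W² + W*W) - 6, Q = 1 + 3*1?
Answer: -11498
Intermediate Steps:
Q = 4 (Q = 1 + 3 = 4)
D(W) = 2*W² (D(W) = 6 + ((W² + W*W) - 6) = 6 + ((W² + W²) - 6) = 6 + (2*W² - 6) = 6 + (-6 + 2*W²) = 2*W²)
Q + D(n(2))*(-71) = 4 + (2*((-5 + 2)²)²)*(-71) = 4 + (2*((-3)²)²)*(-71) = 4 + (2*9²)*(-71) = 4 + (2*81)*(-71) = 4 + 162*(-71) = 4 - 11502 = -11498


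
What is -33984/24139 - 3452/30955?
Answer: -1135302548/747222745 ≈ -1.5194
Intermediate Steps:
-33984/24139 - 3452/30955 = -1135302548/747222745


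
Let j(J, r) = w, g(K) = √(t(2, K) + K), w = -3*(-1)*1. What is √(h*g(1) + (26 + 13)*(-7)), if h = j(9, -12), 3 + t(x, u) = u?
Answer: √(-273 + 3*I) ≈ 0.09078 + 16.523*I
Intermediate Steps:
w = 3 (w = 3*1 = 3)
t(x, u) = -3 + u
g(K) = √(-3 + 2*K) (g(K) = √((-3 + K) + K) = √(-3 + 2*K))
j(J, r) = 3
h = 3
√(h*g(1) + (26 + 13)*(-7)) = √(3*√(-3 + 2*1) + (26 + 13)*(-7)) = √(3*√(-3 + 2) + 39*(-7)) = √(3*√(-1) - 273) = √(3*I - 273) = √(-273 + 3*I)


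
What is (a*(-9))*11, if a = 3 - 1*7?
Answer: 396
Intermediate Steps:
a = -4 (a = 3 - 7 = -4)
(a*(-9))*11 = -4*(-9)*11 = 36*11 = 396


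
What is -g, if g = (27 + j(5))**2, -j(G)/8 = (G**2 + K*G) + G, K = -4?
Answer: -2809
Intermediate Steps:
j(G) = -8*G**2 + 24*G (j(G) = -8*((G**2 - 4*G) + G) = -8*(G**2 - 3*G) = -8*G**2 + 24*G)
g = 2809 (g = (27 + 8*5*(3 - 1*5))**2 = (27 + 8*5*(3 - 5))**2 = (27 + 8*5*(-2))**2 = (27 - 80)**2 = (-53)**2 = 2809)
-g = -1*2809 = -2809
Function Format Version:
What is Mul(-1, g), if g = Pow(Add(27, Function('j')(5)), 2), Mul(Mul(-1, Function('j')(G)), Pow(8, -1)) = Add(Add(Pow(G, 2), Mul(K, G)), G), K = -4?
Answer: -2809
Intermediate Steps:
Function('j')(G) = Add(Mul(-8, Pow(G, 2)), Mul(24, G)) (Function('j')(G) = Mul(-8, Add(Add(Pow(G, 2), Mul(-4, G)), G)) = Mul(-8, Add(Pow(G, 2), Mul(-3, G))) = Add(Mul(-8, Pow(G, 2)), Mul(24, G)))
g = 2809 (g = Pow(Add(27, Mul(8, 5, Add(3, Mul(-1, 5)))), 2) = Pow(Add(27, Mul(8, 5, Add(3, -5))), 2) = Pow(Add(27, Mul(8, 5, -2)), 2) = Pow(Add(27, -80), 2) = Pow(-53, 2) = 2809)
Mul(-1, g) = Mul(-1, 2809) = -2809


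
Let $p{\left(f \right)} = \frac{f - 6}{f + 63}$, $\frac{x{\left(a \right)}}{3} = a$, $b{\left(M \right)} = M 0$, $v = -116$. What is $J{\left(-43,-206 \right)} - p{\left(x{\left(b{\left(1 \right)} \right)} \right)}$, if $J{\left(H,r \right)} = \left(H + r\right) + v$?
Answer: $- \frac{7663}{21} \approx -364.9$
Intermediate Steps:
$b{\left(M \right)} = 0$
$x{\left(a \right)} = 3 a$
$J{\left(H,r \right)} = -116 + H + r$ ($J{\left(H,r \right)} = \left(H + r\right) - 116 = -116 + H + r$)
$p{\left(f \right)} = \frac{-6 + f}{63 + f}$
$J{\left(-43,-206 \right)} - p{\left(x{\left(b{\left(1 \right)} \right)} \right)} = \left(-116 - 43 - 206\right) - \frac{-6 + 3 \cdot 0}{63 + 3 \cdot 0} = -365 - \frac{-6 + 0}{63 + 0} = -365 - \frac{1}{63} \left(-6\right) = -365 - - \frac{2}{21} = -365 + \frac{2}{21} = - \frac{7663}{21}$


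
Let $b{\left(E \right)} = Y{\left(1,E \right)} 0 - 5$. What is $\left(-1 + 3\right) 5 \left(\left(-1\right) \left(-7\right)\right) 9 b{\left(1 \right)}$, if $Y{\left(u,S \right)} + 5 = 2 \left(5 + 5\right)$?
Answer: $-3150$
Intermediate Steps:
$Y{\left(u,S \right)} = 15$ ($Y{\left(u,S \right)} = -5 + 2 \left(5 + 5\right) = -5 + 2 \cdot 10 = -5 + 20 = 15$)
$b{\left(E \right)} = -5$ ($b{\left(E \right)} = 15 \cdot 0 - 5 = 0 - 5 = -5$)
$\left(-1 + 3\right) 5 \left(\left(-1\right) \left(-7\right)\right) 9 b{\left(1 \right)} = \left(-1 + 3\right) 5 \left(\left(-1\right) \left(-7\right)\right) 9 \left(-5\right) = 2 \cdot 5 \cdot 7 \left(-45\right) = 10 \cdot 7 \left(-45\right) = 70 \left(-45\right) = -3150$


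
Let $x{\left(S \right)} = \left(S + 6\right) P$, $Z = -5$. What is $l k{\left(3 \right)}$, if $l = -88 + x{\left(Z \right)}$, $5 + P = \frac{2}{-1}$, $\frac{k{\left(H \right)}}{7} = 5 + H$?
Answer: $-5320$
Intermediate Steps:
$k{\left(H \right)} = 35 + 7 H$ ($k{\left(H \right)} = 7 \left(5 + H\right) = 35 + 7 H$)
$P = -7$ ($P = -5 + \frac{2}{-1} = -5 + 2 \left(-1\right) = -5 - 2 = -7$)
$x{\left(S \right)} = -42 - 7 S$ ($x{\left(S \right)} = \left(S + 6\right) \left(-7\right) = \left(6 + S\right) \left(-7\right) = -42 - 7 S$)
$l = -95$ ($l = -88 - 7 = -95$)
$l k{\left(3 \right)} = - 95 \left(35 + 7 \cdot 3\right) = - 95 \left(35 + 21\right) = \left(-95\right) 56 = -5320$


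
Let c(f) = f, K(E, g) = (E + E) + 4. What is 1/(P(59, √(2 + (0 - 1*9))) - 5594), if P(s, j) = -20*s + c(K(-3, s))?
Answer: -1/6776 ≈ -0.00014758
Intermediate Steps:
K(E, g) = 4 + 2*E (K(E, g) = 2*E + 4 = 4 + 2*E)
P(s, j) = -2 - 20*s (P(s, j) = -20*s + (4 + 2*(-3)) = -20*s + (4 - 6) = -20*s - 2 = -2 - 20*s)
1/(P(59, √(2 + (0 - 1*9))) - 5594) = 1/((-2 - 20*59) - 5594) = 1/((-2 - 1180) - 5594) = 1/(-1182 - 5594) = 1/(-6776) = -1/6776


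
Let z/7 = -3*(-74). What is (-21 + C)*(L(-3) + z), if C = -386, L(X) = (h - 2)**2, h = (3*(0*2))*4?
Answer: -634106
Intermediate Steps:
h = 0 (h = (3*0)*4 = 0*4 = 0)
L(X) = 4 (L(X) = (0 - 2)**2 = (-2)**2 = 4)
z = 1554 (z = 7*(-3*(-74)) = 7*222 = 1554)
(-21 + C)*(L(-3) + z) = (-21 - 386)*(4 + 1554) = -407*1558 = -634106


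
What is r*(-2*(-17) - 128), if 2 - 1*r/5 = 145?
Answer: 67210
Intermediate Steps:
r = -715 (r = 10 - 5*145 = 10 - 725 = -715)
r*(-2*(-17) - 128) = -715*(-2*(-17) - 128) = -715*(34 - 128) = -715*(-94) = 67210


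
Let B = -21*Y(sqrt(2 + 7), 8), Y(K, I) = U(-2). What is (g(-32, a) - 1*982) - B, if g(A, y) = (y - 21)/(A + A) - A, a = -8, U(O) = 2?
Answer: -58083/64 ≈ -907.55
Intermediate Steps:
Y(K, I) = 2
g(A, y) = -A + (-21 + y)/(2*A) (g(A, y) = (-21 + y)/((2*A)) - A = (-21 + y)*(1/(2*A)) - A = (-21 + y)/(2*A) - A = -A + (-21 + y)/(2*A))
B = -42 (B = -21*2 = -42)
(g(-32, a) - 1*982) - B = ((1/2)*(-21 - 8 - 2*(-32)**2)/(-32) - 1*982) - 1*(-42) = ((1/2)*(-1/32)*(-21 - 8 - 2*1024) - 982) + 42 = ((1/2)*(-1/32)*(-21 - 8 - 2048) - 982) + 42 = ((1/2)*(-1/32)*(-2077) - 982) + 42 = (2077/64 - 982) + 42 = -60771/64 + 42 = -58083/64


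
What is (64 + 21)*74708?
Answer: 6350180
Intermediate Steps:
(64 + 21)*74708 = 85*74708 = 6350180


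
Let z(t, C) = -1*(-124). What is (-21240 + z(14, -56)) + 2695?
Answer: -18421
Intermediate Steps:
z(t, C) = 124
(-21240 + z(14, -56)) + 2695 = (-21240 + 124) + 2695 = -21116 + 2695 = -18421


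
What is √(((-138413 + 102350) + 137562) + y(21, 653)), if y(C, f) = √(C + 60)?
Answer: 2*√25377 ≈ 318.60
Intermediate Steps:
y(C, f) = √(60 + C)
√(((-138413 + 102350) + 137562) + y(21, 653)) = √(((-138413 + 102350) + 137562) + √(60 + 21)) = √((-36063 + 137562) + √81) = √(101499 + 9) = √101508 = 2*√25377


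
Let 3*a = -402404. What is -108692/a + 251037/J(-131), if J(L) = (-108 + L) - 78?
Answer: -869956266/1099673 ≈ -791.10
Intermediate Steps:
J(L) = -186 + L
a = -402404/3 (a = (⅓)*(-402404) = -402404/3 ≈ -1.3413e+5)
-108692/a + 251037/J(-131) = -108692/(-402404/3) + 251037/(-186 - 131) = -108692*(-3/402404) + 251037/(-317) = 2811/3469 + 251037*(-1/317) = 2811/3469 - 251037/317 = -869956266/1099673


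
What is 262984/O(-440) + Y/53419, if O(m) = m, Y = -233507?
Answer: -1768885672/2938045 ≈ -602.06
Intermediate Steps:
262984/O(-440) + Y/53419 = 262984/(-440) - 233507/53419 = 262984*(-1/440) - 233507*1/53419 = -32873/55 - 233507/53419 = -1768885672/2938045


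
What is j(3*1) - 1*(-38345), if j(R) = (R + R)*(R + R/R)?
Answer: 38369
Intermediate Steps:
j(R) = 2*R*(1 + R) (j(R) = (2*R)*(R + 1) = (2*R)*(1 + R) = 2*R*(1 + R))
j(3*1) - 1*(-38345) = 2*(3*1)*(1 + 3*1) - 1*(-38345) = 2*3*(1 + 3) + 38345 = 2*3*4 + 38345 = 24 + 38345 = 38369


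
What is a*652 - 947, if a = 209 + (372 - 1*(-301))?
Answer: 574117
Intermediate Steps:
a = 882 (a = 209 + (372 + 301) = 209 + 673 = 882)
a*652 - 947 = 882*652 - 947 = 575064 - 947 = 574117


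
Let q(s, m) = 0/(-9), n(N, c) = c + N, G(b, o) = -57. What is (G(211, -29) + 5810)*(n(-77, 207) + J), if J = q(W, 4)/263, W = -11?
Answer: 747890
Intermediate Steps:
n(N, c) = N + c
q(s, m) = 0 (q(s, m) = 0*(-⅑) = 0)
J = 0 (J = 0/263 = (1/263)*0 = 0)
(G(211, -29) + 5810)*(n(-77, 207) + J) = (-57 + 5810)*((-77 + 207) + 0) = 5753*(130 + 0) = 5753*130 = 747890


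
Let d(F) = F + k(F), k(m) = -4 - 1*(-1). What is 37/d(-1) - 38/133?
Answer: -267/28 ≈ -9.5357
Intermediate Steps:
k(m) = -3 (k(m) = -4 + 1 = -3)
d(F) = -3 + F (d(F) = F - 3 = -3 + F)
37/d(-1) - 38/133 = 37/(-3 - 1) - 38/133 = 37/(-4) - 38*1/133 = -1/4*37 - 2/7 = -37/4 - 2/7 = -267/28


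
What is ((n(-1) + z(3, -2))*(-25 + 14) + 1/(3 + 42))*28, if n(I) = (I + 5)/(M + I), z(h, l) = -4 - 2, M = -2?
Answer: 101668/45 ≈ 2259.3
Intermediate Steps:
z(h, l) = -6
n(I) = (5 + I)/(-2 + I) (n(I) = (I + 5)/(-2 + I) = (5 + I)/(-2 + I))
((n(-1) + z(3, -2))*(-25 + 14) + 1/(3 + 42))*28 = (((5 - 1)/(-2 - 1) - 6)*(-25 + 14) + 1/(3 + 42))*28 = ((4/(-3) - 6)*(-11) + 1/45)*28 = ((-⅓*4 - 6)*(-11) + 1/45)*28 = ((-4/3 - 6)*(-11) + 1/45)*28 = (-22/3*(-11) + 1/45)*28 = (242/3 + 1/45)*28 = (3631/45)*28 = 101668/45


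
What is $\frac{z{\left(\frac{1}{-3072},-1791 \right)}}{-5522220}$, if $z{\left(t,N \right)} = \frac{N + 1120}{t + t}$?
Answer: $- \frac{7808}{41835} \approx -0.18664$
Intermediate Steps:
$z{\left(t,N \right)} = \frac{1120 + N}{2 t}$
$\frac{z{\left(\frac{1}{-3072},-1791 \right)}}{-5522220} = \frac{\frac{1}{2} \frac{1}{\frac{1}{-3072}} \left(1120 - 1791\right)}{-5522220} = \frac{1}{2} \frac{1}{- \frac{1}{3072}} \left(-671\right) \left(- \frac{1}{5522220}\right) = \frac{1}{2} \left(-3072\right) \left(-671\right) \left(- \frac{1}{5522220}\right) = 1030656 \left(- \frac{1}{5522220}\right) = - \frac{7808}{41835}$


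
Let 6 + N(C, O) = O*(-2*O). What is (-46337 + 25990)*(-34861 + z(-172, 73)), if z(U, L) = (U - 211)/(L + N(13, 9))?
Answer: 67377299964/95 ≈ 7.0923e+8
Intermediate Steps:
N(C, O) = -6 - 2*O² (N(C, O) = -6 + O*(-2*O) = -6 - 2*O²)
z(U, L) = (-211 + U)/(-168 + L) (z(U, L) = (U - 211)/(L + (-6 - 2*9²)) = (-211 + U)/(L + (-6 - 2*81)) = (-211 + U)/(L + (-6 - 162)) = (-211 + U)/(L - 168) = (-211 + U)/(-168 + L))
(-46337 + 25990)*(-34861 + z(-172, 73)) = (-46337 + 25990)*(-34861 + (211 - 1*(-172))/(168 - 1*73)) = -20347*(-34861 + (211 + 172)/(168 - 73)) = -20347*(-34861 + 383/95) = -20347*(-3311412/95) = 67377299964/95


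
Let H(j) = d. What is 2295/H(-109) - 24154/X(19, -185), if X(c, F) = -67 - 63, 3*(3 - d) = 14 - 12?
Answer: 40928/35 ≈ 1169.4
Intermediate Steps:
d = 7/3 (d = 3 - (14 - 12)/3 = 3 - 1/3*2 = 3 - 2/3 = 7/3 ≈ 2.3333)
H(j) = 7/3
X(c, F) = -130
2295/H(-109) - 24154/X(19, -185) = 2295/(7/3) - 24154/(-130) = 2295*(3/7) - 24154*(-1/130) = 6885/7 + 929/5 = 40928/35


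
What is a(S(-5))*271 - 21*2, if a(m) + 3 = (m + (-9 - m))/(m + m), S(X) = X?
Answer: -6111/10 ≈ -611.10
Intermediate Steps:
a(m) = -3 - 9/(2*m) (a(m) = -3 + (m + (-9 - m))/(m + m) = -3 - 9*1/(2*m) = -3 - 9/(2*m))
a(S(-5))*271 - 21*2 = (-3 - 9/2/(-5))*271 - 21*2 = (-3 - 9/2*(-1/5))*271 - 42 = (-3 + 9/10)*271 - 42 = -21/10*271 - 42 = -5691/10 - 42 = -6111/10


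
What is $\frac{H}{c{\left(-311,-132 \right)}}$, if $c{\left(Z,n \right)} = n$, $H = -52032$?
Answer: $\frac{4336}{11} \approx 394.18$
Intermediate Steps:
$\frac{H}{c{\left(-311,-132 \right)}} = - \frac{52032}{-132} = \left(-52032\right) \left(- \frac{1}{132}\right) = \frac{4336}{11}$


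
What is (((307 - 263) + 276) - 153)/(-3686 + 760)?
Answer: -167/2926 ≈ -0.057074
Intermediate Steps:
(((307 - 263) + 276) - 153)/(-3686 + 760) = ((44 + 276) - 153)/(-2926) = (320 - 153)*(-1/2926) = 167*(-1/2926) = -167/2926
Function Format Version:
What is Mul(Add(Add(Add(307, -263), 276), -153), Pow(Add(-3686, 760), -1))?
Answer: Rational(-167, 2926) ≈ -0.057074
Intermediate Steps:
Mul(Add(Add(Add(307, -263), 276), -153), Pow(Add(-3686, 760), -1)) = Mul(Add(Add(44, 276), -153), Pow(-2926, -1)) = Mul(Add(320, -153), Rational(-1, 2926)) = Mul(167, Rational(-1, 2926)) = Rational(-167, 2926)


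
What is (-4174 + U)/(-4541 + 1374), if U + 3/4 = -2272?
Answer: 25787/12668 ≈ 2.0356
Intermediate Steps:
U = -9091/4 (U = -3/4 - 2272 = -9091/4 ≈ -2272.8)
(-4174 + U)/(-4541 + 1374) = (-4174 - 9091/4)/(-4541 + 1374) = -25787/4/(-3167) = -25787/4*(-1/3167) = 25787/12668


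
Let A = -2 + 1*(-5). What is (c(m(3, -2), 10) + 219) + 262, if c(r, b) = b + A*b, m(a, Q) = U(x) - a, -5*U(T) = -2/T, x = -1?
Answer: 421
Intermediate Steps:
U(T) = 2/(5*T) (U(T) = -(-2)/(5*T) = 2/(5*T))
A = -7 (A = -2 - 5 = -7)
m(a, Q) = -⅖ - a (m(a, Q) = (⅖)/(-1) - a = (⅖)*(-1) - a = -⅖ - a)
c(r, b) = -6*b (c(r, b) = b - 7*b = -6*b)
(c(m(3, -2), 10) + 219) + 262 = (-6*10 + 219) + 262 = (-60 + 219) + 262 = 159 + 262 = 421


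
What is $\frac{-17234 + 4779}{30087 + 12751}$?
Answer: $- \frac{12455}{42838} \approx -0.29075$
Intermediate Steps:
$\frac{-17234 + 4779}{30087 + 12751} = - \frac{12455}{42838}$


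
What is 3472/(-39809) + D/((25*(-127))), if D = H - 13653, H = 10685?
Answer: 15304216/18056225 ≈ 0.84759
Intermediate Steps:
D = -2968 (D = 10685 - 13653 = -2968)
3472/(-39809) + D/((25*(-127))) = 3472/(-39809) - 2968/(25*(-127)) = 3472*(-1/39809) - 2968/(-3175) = -496/5687 - 2968*(-1/3175) = -496/5687 + 2968/3175 = 15304216/18056225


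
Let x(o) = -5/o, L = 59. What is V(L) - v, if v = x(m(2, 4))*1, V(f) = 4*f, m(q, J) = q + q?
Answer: 949/4 ≈ 237.25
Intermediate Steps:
m(q, J) = 2*q
v = -5/4 (v = -5/(2*2)*1 = -5/4*1 = -5/4 ≈ -1.2500)
V(L) - v = 4*59 - 1*(-5/4) = 236 + 5/4 = 949/4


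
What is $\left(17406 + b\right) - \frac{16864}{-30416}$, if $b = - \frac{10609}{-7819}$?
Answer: $\frac{258749783049}{14863919} \approx 17408.0$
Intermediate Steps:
$b = \frac{10609}{7819}$ ($b = \left(-10609\right) \left(- \frac{1}{7819}\right) = \frac{10609}{7819} \approx 1.3568$)
$\left(17406 + b\right) - \frac{16864}{-30416} = \left(17406 + \frac{10609}{7819}\right) - \frac{16864}{-30416} = \frac{136108123}{7819} - - \frac{1054}{1901} = \frac{136108123}{7819} + \frac{1054}{1901} = \frac{258749783049}{14863919}$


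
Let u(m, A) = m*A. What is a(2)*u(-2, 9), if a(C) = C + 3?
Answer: -90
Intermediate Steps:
a(C) = 3 + C
u(m, A) = A*m
a(2)*u(-2, 9) = (3 + 2)*(9*(-2)) = 5*(-18) = -90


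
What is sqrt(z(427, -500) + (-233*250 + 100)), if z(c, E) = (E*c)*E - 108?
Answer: 9*sqrt(1317182) ≈ 10329.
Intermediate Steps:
z(c, E) = -108 + c*E**2 (z(c, E) = c*E**2 - 108 = -108 + c*E**2)
sqrt(z(427, -500) + (-233*250 + 100)) = sqrt((-108 + 427*(-500)**2) + (-233*250 + 100)) = sqrt((-108 + 427*250000) + (-58250 + 100)) = sqrt((-108 + 106750000) - 58150) = sqrt(106749892 - 58150) = sqrt(106691742) = 9*sqrt(1317182)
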